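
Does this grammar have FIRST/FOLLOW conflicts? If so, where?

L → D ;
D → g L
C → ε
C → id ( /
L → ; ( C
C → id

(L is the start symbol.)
Nullable non-terminals: C.

C: nullable alternative(s) C → ε; FOLLOW(C) = { $, ';' }
  C → ε: FIRST \ {ε} = { } — this is the only nullable alternative, skip
  C → id ( /: FIRST \ {ε} = { 'id' } — disjoint from FOLLOW(C)
  C → id: FIRST \ {ε} = { 'id' } — disjoint from FOLLOW(C)

D, L have no nullable alternative, so no FIRST/FOLLOW check is needed there.

No FIRST/FOLLOW conflicts found.

Answer: No FIRST/FOLLOW conflicts.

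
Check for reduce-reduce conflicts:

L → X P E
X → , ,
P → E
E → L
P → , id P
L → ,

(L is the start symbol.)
No reduce-reduce conflicts

A reduce-reduce conflict occurs when an LR(0) state has two complete items [A → α .] and [B → β .] — both call for a reduction, and with no lookahead the parser cannot choose between them.

Augment with L' → L and build the canonical LR(0) collection (I0 = CLOSURE({[L' → . L]}), then GOTO on every symbol after a dot until no new states appear). It has 12 states:
  I0: { [L → . ,], [L → . X P E], [L' → . L], [X → . , ,] }  — shift
  I1: { [L → , .], [X → , . ,] }  — shift, reduce
  I2: { [L' → L .] }  — accept
  I3: { [E → . L], [L → . ,], [L → . X P E], [L → X . P E], [P → . , id P], [P → . E], [X → . , ,] }  — shift
  I4: { [L → , .], [P → , . id P], [X → , . ,] }  — shift, reduce
  I5: { [P → E .] }  — reduce
  I6: { [E → L .] }  — reduce
  I7: { [E → . L], [L → . ,], [L → . X P E], [L → X P . E], [X → . , ,] }  — shift
  I8: { [L → X P E .] }  — reduce
  I9: { [X → , , .] }  — reduce
  I10: { [E → . L], [L → . ,], [L → . X P E], [P → , id . P], [P → . , id P], [P → . E], [X → . , ,] }  — shift
  I11: { [P → , id P .] }  — reduce

No state contains more than one complete item.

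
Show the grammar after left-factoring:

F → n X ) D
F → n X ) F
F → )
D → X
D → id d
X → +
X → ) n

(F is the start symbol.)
Left-factoring transforms A → αβ₁ | αβ₂ into A → αA' and A' → β₁ | β₂
(α is the longest common prefix among the alternatives). Repeat until
no nonterminal has two alternatives with a common prefix.

Round 1: F has alternatives sharing prefix 'n X )'. Introduce F': F → n X ) F'
  Add: F' → D
  Add: F' → F

No remaining common prefixes — done.

Resulting grammar:
F → n X ) F'
F' → D
F' → F
F → )
D → X
D → id d
X → +
X → ) n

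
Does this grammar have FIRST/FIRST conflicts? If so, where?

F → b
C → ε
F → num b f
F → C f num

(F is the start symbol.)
No FIRST/FIRST conflicts.

FIRST sets of the non-terminals at (or reachable through a nullable prefix from) the front of some alternative:
  FIRST(C) = { ε }

Productions for F:
  F → b: FIRST = { 'b' }
  F → num b f: FIRST = { 'num' }
  F → C f num: FIRST = { 'f' }
C has only one production, so no FIRST/FIRST conflict is possible there.

All alternatives of each non-terminal have pairwise disjoint FIRST sets.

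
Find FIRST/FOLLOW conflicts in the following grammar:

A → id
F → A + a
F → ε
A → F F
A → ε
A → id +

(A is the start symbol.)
Yes. A → F F with FOLLOW(A) on { '+' }; F → A '+' a with FOLLOW(F) on { '+', 'id' }

Nullable non-terminals: A, F.
FIRST sets used below: FIRST(F) = { '+', 'id', ε }, FIRST(A) = { '+', 'id', ε }

A: nullable alternative(s) A → F F, A → ε; FOLLOW(A) = { $, '+' }
  A → id: FIRST \ {ε} = { 'id' } — disjoint from FOLLOW(A)
  A → F F: FIRST \ {ε} = { '+', 'id' } — overlaps FOLLOW(A) on { '+' }: CONFLICT
  A → ε: FIRST \ {ε} = { } — disjoint from FOLLOW(A)
  A → id +: FIRST \ {ε} = { 'id' } — disjoint from FOLLOW(A)

F: nullable alternative(s) F → ε; FOLLOW(F) = { $, '+', 'id' }
  F → A + a: FIRST \ {ε} = { '+', 'id' } — overlaps FOLLOW(F) on { '+', 'id' }: CONFLICT
  F → ε: FIRST \ {ε} = { } — this is the only nullable alternative, skip

So the grammar has 2 FIRST/FOLLOW conflicts (marked CONFLICT above).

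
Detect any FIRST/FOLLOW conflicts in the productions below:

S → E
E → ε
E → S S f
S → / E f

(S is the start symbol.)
Yes. S → '/' E f with FOLLOW(S) on { '/' }; E → S S f with FOLLOW(E) on { '/', 'f' }

Nullable non-terminals: E, S.
FIRST sets used below: FIRST(S) = { '/', 'f', ε }, FIRST(E) = { '/', 'f', ε }

E: nullable alternative(s) E → ε; FOLLOW(E) = { $, '/', 'f' }
  E → ε: FIRST \ {ε} = { } — this is the only nullable alternative, skip
  E → S S f: FIRST \ {ε} = { '/', 'f' } — overlaps FOLLOW(E) on { '/', 'f' }: CONFLICT

S: nullable alternative(s) S → E; FOLLOW(S) = { $, '/', 'f' }
  S → E: FIRST \ {ε} = { '/', 'f' } — this is the only nullable alternative, skip
  S → / E f: FIRST \ {ε} = { '/' } — overlaps FOLLOW(S) on { '/' }: CONFLICT

So the grammar has 2 FIRST/FOLLOW conflicts (marked CONFLICT above).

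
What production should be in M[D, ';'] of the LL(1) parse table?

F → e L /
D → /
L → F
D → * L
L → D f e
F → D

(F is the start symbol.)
Empty (error entry)

To find M[D, ';'], we find productions for D where ';' is in the predict set (PREDICT(N → α) = (FIRST(α) \ {ε}) ∪ (FOLLOW(N) if α ⇒* ε)).

D → /: PREDICT = { '/' }
D → * L: PREDICT = { '*' }

M[D, ';'] is empty (no production applies)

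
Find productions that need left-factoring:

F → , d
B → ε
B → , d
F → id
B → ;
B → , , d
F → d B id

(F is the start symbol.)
Left-factoring is needed when two productions for the same non-terminal
share a common prefix on the right-hand side.

Productions for F:
  F → , d
  F → id
  F → d B id
Productions for B:
  B → ε
  B → , d
  B → ;
  B → , , d

Found common prefix ',' in productions for B

Answer: Yes, B has productions with common prefix ','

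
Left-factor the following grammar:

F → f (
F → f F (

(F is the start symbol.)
F → f F'
F' → (
F' → F (

Left-factoring transforms A → αβ₁ | αβ₂ into A → αA' and A' → β₁ | β₂
(α is the longest common prefix among the alternatives). Repeat until
no nonterminal has two alternatives with a common prefix.

Round 1: F has alternatives sharing prefix 'f'. Introduce F': F → f F'
  Add: F' → (
  Add: F' → F (

No remaining common prefixes — done.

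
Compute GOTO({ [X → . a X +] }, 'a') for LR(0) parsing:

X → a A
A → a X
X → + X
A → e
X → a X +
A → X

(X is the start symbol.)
{ [X → . + X], [X → . a A], [X → . a X +], [X → a . X +] }

GOTO(I, 'a') = CLOSURE({ [A → αX.β] : [A → α.Xβ] ∈ I, X = 'a' })

Items with dot before 'a', with the dot advanced:
  [X → . a X +] → [X → a . X +]
Closure of the advanced items:
  [X → a . X +] has the dot before X: add [X → . a A], [X → . + X], [X → . a X +]

GOTO = { [X → . + X], [X → . a A], [X → . a X +], [X → a . X +] }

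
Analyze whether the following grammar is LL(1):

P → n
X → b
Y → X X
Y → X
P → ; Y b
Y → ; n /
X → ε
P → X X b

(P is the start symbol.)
Relevant sets:
  FIRST(X) = { 'b', ε }
  FOLLOW(X) = { 'b' }
  FOLLOW(Y) = { 'b' }

For P:
  PREDICT(P → n) = { 'n' }
  PREDICT(P → ';' Y b) = { ';' }
  PREDICT(P → X X b) = { 'b' }
For X:
  PREDICT(X → b) = { 'b' }
  PREDICT(X → ε) = { 'b' }
For Y:
  PREDICT(Y → X X) = { 'b' }
  PREDICT(Y → X) = { 'b' }
  PREDICT(Y → ';' n '/') = { ';' }

Conflict found: Predict set conflict for X: { 'b' }
The grammar is NOT LL(1).

Answer: No. Predict set conflict for X: { 'b' }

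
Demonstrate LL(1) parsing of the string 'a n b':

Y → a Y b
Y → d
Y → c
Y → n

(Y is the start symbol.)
Stack is shown with the top on the left.

Stack    Input    Action
------------------------
Y $      a n b $  output Y → a Y b
a Y b $  a n b $  match 'a'
Y b $    n b $    output Y → n
n b $    n b $    match 'n'
b $      b $      match 'b'
$        $        accept

The string is accepted.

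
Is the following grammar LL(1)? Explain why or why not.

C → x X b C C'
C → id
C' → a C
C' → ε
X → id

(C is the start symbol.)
A grammar is LL(1) if for each non-terminal N with multiple productions, the predict sets of those productions are pairwise disjoint, where PREDICT(N → α) = (FIRST(α) \ {ε}) ∪ (FOLLOW(N) if α ⇒* ε).

Relevant sets:
  FOLLOW(C') = { $, 'a' }

For C:
  PREDICT(C → x X b C C') = { 'x' }
  PREDICT(C → id) = { 'id' }
For C':
  PREDICT(C' → a C) = { 'a' }
  PREDICT(C' → ε) = { $, 'a' }
X has a single production, so nothing to check there.

Conflict found: Predict set conflict for C': { 'a' }
The grammar is NOT LL(1).

Answer: No. Predict set conflict for C': { 'a' }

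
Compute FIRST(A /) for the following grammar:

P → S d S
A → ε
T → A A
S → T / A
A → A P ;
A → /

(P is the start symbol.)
FIRST sets of the non-terminals involved (from the grammar, by fixed-point iteration):
  FIRST(A) = { '/', ε }

To compute FIRST(A /), process the symbols left to right:
Symbol A is a non-terminal. Add FIRST(A) \ {ε} = { '/' }
A is nullable (ε ∈ FIRST(A)), continue to the next symbol.
Symbol / is a terminal. Add '/' and stop.
FIRST(A /) = { '/' }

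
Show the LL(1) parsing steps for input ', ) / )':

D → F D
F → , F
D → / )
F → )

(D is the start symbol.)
LL(1) parsing maintains a stack (initially the start symbol over $) and the input. At each step: if the stack top is a terminal, match it against the current input token; if it is a non-terminal N, replace it with the RHS of M[N, lookahead] (the unique production whose predict set contains the lookahead).

Stack is shown with the top on the left.

Stack    Input      Action
--------------------------
D $      , ) / ) $  output D → F D
F D $    , ) / ) $  output F → , F
, F D $  , ) / ) $  match ','
F D $    ) / ) $    output F → )
) D $    ) / ) $    match ')'
D $      / ) $      output D → / )
/ ) $    / ) $      match '/'
) $      ) $        match ')'
$        $          accept

The string is accepted.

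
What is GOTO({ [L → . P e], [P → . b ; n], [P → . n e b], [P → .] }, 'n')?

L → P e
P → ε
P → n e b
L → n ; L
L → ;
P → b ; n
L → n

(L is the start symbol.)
GOTO(I, 'n') = CLOSURE({ [A → αX.β] : [A → α.Xβ] ∈ I, X = 'n' })

Items with dot before 'n', with the dot advanced:
  [P → . n e b] → [P → n . e b]
Closure adds nothing (no advanced item has the dot before a non-terminal).

GOTO = { [P → n . e b] }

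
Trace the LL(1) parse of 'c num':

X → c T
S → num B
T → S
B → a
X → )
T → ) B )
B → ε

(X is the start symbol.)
Stack is shown with the top on the left.

Stack    Input    Action
------------------------
X $      c num $  output X → c T
c T $    c num $  match 'c'
T $      num $    output T → S
S $      num $    output S → num B
num B $  num $    match 'num'
B $      $        output B → ε
$        $        accept

The string is accepted.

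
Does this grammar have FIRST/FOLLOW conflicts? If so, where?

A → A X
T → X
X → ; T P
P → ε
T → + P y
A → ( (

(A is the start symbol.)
No FIRST/FOLLOW conflicts.

Nullable non-terminals: P.
P has a nullable alternative but only one production, so nothing to check.

A, T, X have no nullable alternative, so no FIRST/FOLLOW check is needed there.

No FIRST/FOLLOW conflicts found.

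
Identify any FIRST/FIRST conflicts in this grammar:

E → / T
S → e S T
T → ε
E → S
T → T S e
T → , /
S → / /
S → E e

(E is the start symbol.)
Yes. E → '/' T / E → S on { '/' }; S → e S T / S → E e on { 'e' }; S → '/' '/' / S → E e on { '/' }; T → T S e / T → ',' '/' on { ',' }

FIRST sets of the non-terminals at (or reachable through a nullable prefix from) the front of some alternative:
  FIRST(S) = { '/', 'e' }
  FIRST(E) = { '/', 'e' }
  FIRST(T) = { ',', '/', 'e', ε }

Productions for E:
  E → / T: FIRST = { '/' }
  E → S: FIRST = { '/', 'e' }
Productions for S:
  S → e S T: FIRST = { 'e' }
  S → / /: FIRST = { '/' }
  S → E e: FIRST = { '/', 'e' }
Productions for T:
  T → ε: FIRST = { ε }
  T → T S e: FIRST = { ',', '/', 'e' }
  T → , /: FIRST = { ',' }

Conflict for E: E → / T and E → S
  Overlap: { '/' }
Conflict for S: S → e S T and S → E e
  Overlap: { 'e' }
Conflict for S: S → / / and S → E e
  Overlap: { '/' }
Conflict for T: T → T S e and T → , /
  Overlap: { ',' }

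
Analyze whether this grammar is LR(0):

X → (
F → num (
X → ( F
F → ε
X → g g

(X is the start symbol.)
No. Shift-reduce conflict between [F → .] and [F → . num (]

A grammar is LR(0) if no state in the canonical LR(0) collection has:
  - both a shift item (dot before a terminal) and a complete item (shift-reduce conflict), or
  - two or more complete items (reduce-reduce conflict; the accept item [X' → X .] counts as a complete item here).

Augment with X' → X and build the canonical LR(0) collection (I0 = CLOSURE({[X' → . X]}), then GOTO on every symbol after a dot until no new states appear). It has 8 states:
  I0: { [X → . ( F], [X → . (], [X → . g g], [X' → . X] }  — shift
  I1: { [F → . num (], [F → .], [X → ( . F], [X → ( .] }  — shift, 2 reduces
  I2: { [X' → X .] }  — accept
  I3: { [X → g . g] }  — shift
  I4: { [X → g g .] }  — reduce
  I5: { [X → ( F .] }  — reduce
  I6: { [F → num . (] }  — shift
  I7: { [F → num ( .] }  — reduce

Conflict in state I1:
  Shift-reduce conflict between [F → .] and [F → . num (]
So the grammar is NOT LR(0).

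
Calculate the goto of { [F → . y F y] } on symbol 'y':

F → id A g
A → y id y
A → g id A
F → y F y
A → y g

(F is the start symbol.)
GOTO(I, 'y') = CLOSURE({ [A → αX.β] : [A → α.Xβ] ∈ I, X = 'y' })

Items with dot before 'y', with the dot advanced:
  [F → . y F y] → [F → y . F y]
Closure of the advanced items:
  [F → y . F y] has the dot before F: add [F → . id A g], [F → . y F y]

GOTO = { [F → . id A g], [F → . y F y], [F → y . F y] }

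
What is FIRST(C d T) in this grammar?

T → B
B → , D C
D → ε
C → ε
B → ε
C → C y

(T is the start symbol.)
{ 'd', 'y' }

FIRST sets of the non-terminals involved (from the grammar, by fixed-point iteration):
  FIRST(C) = { 'y', ε }

To compute FIRST(C d T), process the symbols left to right:
Symbol C is a non-terminal. Add FIRST(C) \ {ε} = { 'y' }
C is nullable (ε ∈ FIRST(C)), continue to the next symbol.
Symbol d is a terminal. Add 'd' and stop.
FIRST(C d T) = { 'd', 'y' }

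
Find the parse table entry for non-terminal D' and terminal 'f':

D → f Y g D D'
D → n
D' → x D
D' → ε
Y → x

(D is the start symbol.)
Empty (error entry)

To find M[D', 'f'], we find productions for D' where 'f' is in the predict set (PREDICT(N → α) = (FIRST(α) \ {ε}) ∪ (FOLLOW(N) if α ⇒* ε)).

Relevant sets:
  FOLLOW(D') = { $, 'x' }

D' → x D: PREDICT = { 'x' }
D' → ε: PREDICT = { $, 'x' }

M[D', 'f'] is empty (no production applies)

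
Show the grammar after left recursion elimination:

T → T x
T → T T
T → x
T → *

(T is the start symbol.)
T → x T'
T → * T'
T' → x T'
T' → T T'
T' → ε

T is directly left-recursive. The standard transformation for
  A → A α₁ | ... | A α_m | β₁ | ... | β_n
is
  A  → β₁ A' | ... | β_n A'
  A' → α₁ A' | ... | α_m A' | ε

T → x becomes T → x T'
T → * becomes T → * T'
T → T x becomes T' → x T'
T → T T becomes T' → T T'
Add T' → ε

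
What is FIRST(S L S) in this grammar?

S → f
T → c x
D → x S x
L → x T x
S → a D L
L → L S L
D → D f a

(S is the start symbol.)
FIRST sets of the non-terminals involved (from the grammar, by fixed-point iteration):
  FIRST(S) = { 'a', 'f' }

To compute FIRST(S L S), process the symbols left to right:
Symbol S is a non-terminal. Add FIRST(S) \ {ε} = { 'a', 'f' }
S is not nullable (ε ∉ FIRST(S)), so stop here.
FIRST(S L S) = { 'a', 'f' }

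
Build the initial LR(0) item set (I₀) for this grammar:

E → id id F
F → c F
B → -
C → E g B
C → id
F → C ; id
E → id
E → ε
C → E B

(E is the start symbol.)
First, augment the grammar with E' → E
I₀ = CLOSURE({ [E' → . E] }):
  [E' → . E] has the dot before E: add [E → . id id F], [E → . id], [E → .]
No further items can be added.

I₀ = { [E → . id id F], [E → . id], [E → .], [E' → . E] }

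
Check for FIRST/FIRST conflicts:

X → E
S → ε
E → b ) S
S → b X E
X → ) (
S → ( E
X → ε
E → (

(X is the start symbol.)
No FIRST/FIRST conflicts.

FIRST sets of the non-terminals at (or reachable through a nullable prefix from) the front of some alternative:
  FIRST(E) = { '(', 'b' }

Productions for X:
  X → E: FIRST = { '(', 'b' }
  X → ) (: FIRST = { ')' }
  X → ε: FIRST = { ε }
Productions for S:
  S → ε: FIRST = { ε }
  S → b X E: FIRST = { 'b' }
  S → ( E: FIRST = { '(' }
Productions for E:
  E → b ) S: FIRST = { 'b' }
  E → (: FIRST = { '(' }

All alternatives of each non-terminal have pairwise disjoint FIRST sets.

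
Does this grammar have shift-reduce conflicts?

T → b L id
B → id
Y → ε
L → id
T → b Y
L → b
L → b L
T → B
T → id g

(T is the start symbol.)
Yes — I3: [Y → .] vs [L → . b]; I4: [B → id .] vs [T → id . g]; I8: [L → b .] vs [L → . b]

A shift-reduce conflict occurs when an LR(0) state has both:
  - a complete (reduce) item [A → α .] (dot at the end), and
  - a shift item [B → β . c γ] (dot before a terminal).

Augment with T' → T and build the canonical LR(0) collection (I0 = CLOSURE({[T' → . T]}), then GOTO on every symbol after a dot until no new states appear). It has 12 states:
  I0: { [B → . id], [T → . B], [T → . b L id], [T → . b Y], [T → . id g], [T' → . T] }  — shift
  I1: { [T → B .] }  — reduce
  I2: { [T' → T .] }  — accept
  I3: { [L → . b L], [L → . b], [L → . id], [T → b . L id], [T → b . Y], [Y → .] }  — shift, reduce
  I4: { [B → id .], [T → id . g] }  — shift, reduce
  I5: { [T → id g .] }  — reduce
  I6: { [T → b L . id] }  — shift
  I7: { [T → b Y .] }  — reduce
  I8: { [L → . b L], [L → . b], [L → . id], [L → b . L], [L → b .] }  — shift, reduce
  I9: { [L → id .] }  — reduce
  I10: { [L → b L .] }  — reduce
  I11: { [T → b L id .] }  — reduce

I3 contains reduce item [Y → .] and shift items [L → . b], [L → . b L], [L → . id] — shift-reduce conflict.
I4 contains reduce item [B → id .] and shift item [T → id . g] — shift-reduce conflict.
I8 contains reduce item [L → b .] and shift items [L → . b], [L → . b L], [L → . id] — shift-reduce conflict.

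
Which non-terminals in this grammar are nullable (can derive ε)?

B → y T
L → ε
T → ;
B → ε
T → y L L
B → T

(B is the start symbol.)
{ 'B', 'L' }

A non-terminal is nullable if it can derive ε (the empty string): either it has an ε-production, or it has a production whose right-hand side consists entirely of nullable non-terminals.

ε-productions: L → ε, B → ε
So L, B are immediately nullable.
No further non-terminal can be added: every production for the remaining non-terminals contains a terminal or a non-nullable non-terminal.
Nullable = { 'B', 'L' }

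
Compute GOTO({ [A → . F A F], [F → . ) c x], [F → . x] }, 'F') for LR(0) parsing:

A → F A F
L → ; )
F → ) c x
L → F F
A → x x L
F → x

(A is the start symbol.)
{ [A → . F A F], [A → . x x L], [A → F . A F], [F → . ) c x], [F → . x] }

GOTO(I, 'F') = CLOSURE({ [A → αX.β] : [A → α.Xβ] ∈ I, X = 'F' })

Items with dot before 'F', with the dot advanced:
  [A → . F A F] → [A → F . A F]
Closure of the advanced items:
  [A → F . A F] has the dot before A: add [A → . F A F], [A → . x x L]
  [A → . F A F] has the dot before F: add [F → . ) c x], [F → . x]

GOTO = { [A → . F A F], [A → . x x L], [A → F . A F], [F → . ) c x], [F → . x] }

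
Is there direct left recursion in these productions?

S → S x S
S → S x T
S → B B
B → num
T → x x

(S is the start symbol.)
Yes, S is left-recursive

Direct left recursion occurs when N → N α for some non-terminal N (the right-hand side begins with the left-hand side itself).

S → S x S: LEFT RECURSIVE (starts with S)
S → S x T: LEFT RECURSIVE (starts with S)
S → B B: starts with B
B → num: starts with num
T → x x: starts with x

The grammar has direct left recursion on: S.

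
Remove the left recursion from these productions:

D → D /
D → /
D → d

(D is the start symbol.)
D is directly left-recursive. The standard transformation for
  A → A α₁ | ... | A α_m | β₁ | ... | β_n
is
  A  → β₁ A' | ... | β_n A'
  A' → α₁ A' | ... | α_m A' | ε

D → / becomes D → / D'
D → d becomes D → d D'
D → D / becomes D' → / D'
Add D' → ε

Resulting grammar:
D → / D'
D → d D'
D' → / D'
D' → ε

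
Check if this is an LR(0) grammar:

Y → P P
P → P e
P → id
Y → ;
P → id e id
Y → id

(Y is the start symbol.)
No. Shift-reduce conflict between [P → id .] and [P → id . e id]

A grammar is LR(0) if no state in the canonical LR(0) collection has:
  - both a shift item (dot before a terminal) and a complete item (shift-reduce conflict), or
  - two or more complete items (reduce-reduce conflict; the accept item [Y' → Y .] counts as a complete item here).

Augment with Y' → Y and build the canonical LR(0) collection (I0 = CLOSURE({[Y' → . Y]}), then GOTO on every symbol after a dot until no new states appear). It has 10 states:
  I0: { [P → . P e], [P → . id e id], [P → . id], [Y → . ;], [Y → . P P], [Y → . id], [Y' → . Y] }  — shift
  I1: { [Y → ; .] }  — reduce
  I2: { [P → . P e], [P → . id e id], [P → . id], [P → P . e], [Y → P . P] }  — shift
  I3: { [Y' → Y .] }  — accept
  I4: { [P → id . e id], [P → id .], [Y → id .] }  — shift, 2 reduces
  I5: { [P → id e . id] }  — shift
  I6: { [P → id e id .] }  — reduce
  I7: { [P → P . e], [Y → P P .] }  — shift, reduce
  I8: { [P → P e .] }  — reduce
  I9: { [P → id . e id], [P → id .] }  — shift, reduce

Conflict in state I4:
  Shift-reduce conflict between [P → id .] and [P → id . e id]
So the grammar is NOT LR(0).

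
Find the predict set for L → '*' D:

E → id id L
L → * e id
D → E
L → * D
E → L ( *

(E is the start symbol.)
PREDICT(L → '*' D) = (FIRST(RHS) \ {ε}) ∪ (FOLLOW(L) if ε ∈ FIRST(RHS), i.e. RHS ⇒* ε)
FIRST('*' D) = { '*' }
ε ∉ FIRST('*' D), so FOLLOW(L) is not added.
PREDICT(L → '*' D) = { '*' }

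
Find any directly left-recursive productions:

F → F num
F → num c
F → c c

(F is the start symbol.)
Direct left recursion occurs when N → N α for some non-terminal N (the right-hand side begins with the left-hand side itself).

F → F num: LEFT RECURSIVE (starts with F)
F → num c: starts with num
F → c c: starts with c

The grammar has direct left recursion on: F.

Answer: Yes, F is left-recursive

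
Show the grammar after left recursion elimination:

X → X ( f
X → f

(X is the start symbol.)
X is directly left-recursive. The standard transformation for
  A → A α₁ | ... | A α_m | β₁ | ... | β_n
is
  A  → β₁ A' | ... | β_n A'
  A' → α₁ A' | ... | α_m A' | ε

X → f becomes X → f X'
X → X ( f becomes X' → ( f X'
Add X' → ε

Resulting grammar:
X → f X'
X' → ( f X'
X' → ε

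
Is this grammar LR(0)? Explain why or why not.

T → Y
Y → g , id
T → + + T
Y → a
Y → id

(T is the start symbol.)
Yes, the grammar is LR(0)

Augment with T' → T and build the canonical LR(0) collection (I0 = CLOSURE({[T' → . T]}), then GOTO on every symbol after a dot until no new states appear). It has 11 states:
  I0: { [T → . + + T], [T → . Y], [T' → . T], [Y → . a], [Y → . g , id], [Y → . id] }  — shift
  I1: { [T → + . + T] }  — shift
  I2: { [T' → T .] }  — accept
  I3: { [T → Y .] }  — reduce
  I4: { [Y → a .] }  — reduce
  I5: { [Y → g . , id] }  — shift
  I6: { [Y → id .] }  — reduce
  I7: { [Y → g , . id] }  — shift
  I8: { [Y → g , id .] }  — reduce
  I9: { [T → + + . T], [T → . + + T], [T → . Y], [Y → . a], [Y → . g , id], [Y → . id] }  — shift
  I10: { [T → + + T .] }  — reduce

Every state is either a pure shift/goto state or contains exactly one complete item and nothing to shift — no conflicts. The grammar is LR(0).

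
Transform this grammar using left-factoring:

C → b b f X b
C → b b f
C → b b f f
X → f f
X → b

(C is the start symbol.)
Left-factoring transforms A → αβ₁ | αβ₂ into A → αA' and A' → β₁ | β₂
(α is the longest common prefix among the alternatives). Repeat until
no nonterminal has two alternatives with a common prefix.

Round 1: C has alternatives sharing prefix 'b b f'. Introduce C': C → b b f C'
  Add: C' → X b
  Add: C' → ε
  Add: C' → f

No remaining common prefixes — done.

Resulting grammar:
C → b b f C'
C' → X b
C' → ε
C' → f
X → f f
X → b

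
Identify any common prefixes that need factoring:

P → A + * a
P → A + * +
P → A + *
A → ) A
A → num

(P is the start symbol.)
Yes, P has productions with common prefix 'A + *'

Left-factoring is needed when two productions for the same non-terminal
share a common prefix on the right-hand side.

Productions for P:
  P → A + * a
  P → A + * +
  P → A + *
Productions for A:
  A → ) A
  A → num

Found common prefix 'A + *' in productions for P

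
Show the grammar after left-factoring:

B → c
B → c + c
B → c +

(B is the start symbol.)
Left-factoring transforms A → αβ₁ | αβ₂ into A → αA' and A' → β₁ | β₂
(α is the longest common prefix among the alternatives). Repeat until
no nonterminal has two alternatives with a common prefix.

Round 1: B has alternatives sharing prefix 'c'. Introduce B': B → c B'
  Add: B' → ε
  Add: B' → + c
  Add: B' → +

Round 2: B' has alternatives sharing prefix '+'. Introduce B'': B' → + B''
  Add: B'' → c
  Add: B'' → ε

No remaining common prefixes — done.

Resulting grammar:
B → c B'
B' → ε
B' → + B''
B'' → c
B'' → ε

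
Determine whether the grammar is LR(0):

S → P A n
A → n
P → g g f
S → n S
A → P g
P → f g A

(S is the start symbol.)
Augment with S' → S and build the canonical LR(0) collection (I0 = CLOSURE({[S' → . S]}), then GOTO on every symbol after a dot until no new states appear). It has 16 states:
  I0: { [P → . f g A], [P → . g g f], [S → . P A n], [S → . n S], [S' → . S] }  — shift
  I1: { [A → . P g], [A → . n], [P → . f g A], [P → . g g f], [S → P . A n] }  — shift
  I2: { [S' → S .] }  — accept
  I3: { [P → f . g A] }  — shift
  I4: { [P → g . g f] }  — shift
  I5: { [P → . f g A], [P → . g g f], [S → . P A n], [S → . n S], [S → n . S] }  — shift
  I6: { [S → n S .] }  — reduce
  I7: { [P → g g . f] }  — shift
  I8: { [P → g g f .] }  — reduce
  I9: { [A → . P g], [A → . n], [P → . f g A], [P → . g g f], [P → f g . A] }  — shift
  I10: { [P → f g A .] }  — reduce
  I11: { [A → P . g] }  — shift
  I12: { [A → n .] }  — reduce
  I13: { [A → P g .] }  — reduce
  I14: { [S → P A . n] }  — shift
  I15: { [S → P A n .] }  — reduce

Every state is either a pure shift/goto state or contains exactly one complete item and nothing to shift — no conflicts. The grammar is LR(0).

Answer: Yes, the grammar is LR(0)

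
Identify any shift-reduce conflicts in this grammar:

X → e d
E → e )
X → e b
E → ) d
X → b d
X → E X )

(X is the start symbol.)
A shift-reduce conflict occurs when an LR(0) state has both:
  - a complete (reduce) item [A → α .] (dot at the end), and
  - a shift item [B → β . c γ] (dot before a terminal).

Augment with X' → X and build the canonical LR(0) collection (I0 = CLOSURE({[X' → . X]}), then GOTO on every symbol after a dot until no new states appear). It has 13 states:
  I0: { [E → . ) d], [E → . e )], [X → . E X )], [X → . b d], [X → . e b], [X → . e d], [X' → . X] }  — shift
  I1: { [E → ) . d] }  — shift
  I2: { [E → . ) d], [E → . e )], [X → . E X )], [X → . b d], [X → . e b], [X → . e d], [X → E . X )] }  — shift
  I3: { [X' → X .] }  — accept
  I4: { [X → b . d] }  — shift
  I5: { [E → e . )], [X → e . b], [X → e . d] }  — shift
  I6: { [E → e ) .] }  — reduce
  I7: { [X → e b .] }  — reduce
  I8: { [X → e d .] }  — reduce
  I9: { [X → b d .] }  — reduce
  I10: { [X → E X . )] }  — shift
  I11: { [X → E X ) .] }  — reduce
  I12: { [E → ) d .] }  — reduce

No state contains both a complete item and a shift item.

Answer: No shift-reduce conflicts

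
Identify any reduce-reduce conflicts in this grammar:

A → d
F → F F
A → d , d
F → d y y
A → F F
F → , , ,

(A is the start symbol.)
Yes — I9: [A → F F .] vs [F → F F .]

Augment with A' → A and build the canonical LR(0) collection (I0 = CLOSURE({[A' → . A]}), then GOTO on every symbol after a dot until no new states appear). It has 14 states:
  I0: { [A → . F F], [A → . d , d], [A → . d], [A' → . A], [F → . , , ,], [F → . F F], [F → . d y y] }  — shift
  I1: { [F → , . , ,] }  — shift
  I2: { [A' → A .] }  — accept
  I3: { [A → F . F], [F → . , , ,], [F → . F F], [F → . d y y], [F → F . F] }  — shift
  I4: { [A → d . , d], [A → d .], [F → d . y y] }  — shift, reduce
  I5: { [A → d , . d] }  — shift
  I6: { [F → d y . y] }  — shift
  I7: { [F → d y y .] }  — reduce
  I8: { [A → d , d .] }  — reduce
  I9: { [A → F F .], [F → . , , ,], [F → . F F], [F → . d y y], [F → F . F], [F → F F .] }  — shift, 2 reduces
  I10: { [F → d . y y] }  — shift
  I11: { [F → . , , ,], [F → . F F], [F → . d y y], [F → F . F], [F → F F .] }  — shift, reduce
  I12: { [F → , , . ,] }  — shift
  I13: { [F → , , , .] }  — reduce

I9 contains complete items [A → F F .], [F → F F .] — reduce-reduce conflict.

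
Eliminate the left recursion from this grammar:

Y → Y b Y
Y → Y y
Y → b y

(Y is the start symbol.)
Y → b y Y'
Y' → b Y Y'
Y' → y Y'
Y' → ε

Y is directly left-recursive. The standard transformation for
  A → A α₁ | ... | A α_m | β₁ | ... | β_n
is
  A  → β₁ A' | ... | β_n A'
  A' → α₁ A' | ... | α_m A' | ε

Y → b y becomes Y → b y Y'
Y → Y b Y becomes Y' → b Y Y'
Y → Y y becomes Y' → y Y'
Add Y' → ε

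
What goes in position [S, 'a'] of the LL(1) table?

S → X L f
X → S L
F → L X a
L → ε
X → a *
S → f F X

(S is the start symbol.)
To find M[S, 'a'], we find productions for S where 'a' is in the predict set (PREDICT(N → α) = (FIRST(α) \ {ε}) ∪ (FOLLOW(N) if α ⇒* ε)).

Relevant sets:
  FIRST(X) = { 'a', 'f' }

S → X L f: PREDICT = { 'a', 'f' }
  'a' is in predict set, so this production goes in M[S, 'a']
S → f F X: PREDICT = { 'f' }

M[S, 'a'] = S → X L f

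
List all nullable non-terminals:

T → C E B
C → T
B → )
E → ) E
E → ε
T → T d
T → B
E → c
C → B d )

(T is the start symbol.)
A non-terminal is nullable if it can derive ε (the empty string): either it has an ε-production, or it has a production whose right-hand side consists entirely of nullable non-terminals.

ε-productions: E → ε
So E is immediately nullable.
No further non-terminal can be added: every production for the remaining non-terminals contains a terminal or a non-nullable non-terminal.
Nullable = { 'E' }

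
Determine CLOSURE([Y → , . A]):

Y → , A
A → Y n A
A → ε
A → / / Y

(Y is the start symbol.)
{ [A → . / / Y], [A → . Y n A], [A → .], [Y → , . A], [Y → . , A] }

Start with: [Y → , . A]
  [Y → , . A] has the dot before A: add [A → . Y n A], [A → .], [A → . / / Y]
  [A → . Y n A] has the dot before Y: add [Y → . , A]
No further items can be added.

CLOSURE = { [A → . / / Y], [A → . Y n A], [A → .], [Y → , . A], [Y → . , A] }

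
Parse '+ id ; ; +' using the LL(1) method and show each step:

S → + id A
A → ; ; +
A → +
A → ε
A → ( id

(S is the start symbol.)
LL(1) parsing maintains a stack (initially the start symbol over $) and the input. At each step: if the stack top is a terminal, match it against the current input token; if it is a non-terminal N, replace it with the RHS of M[N, lookahead] (the unique production whose predict set contains the lookahead).

Stack is shown with the top on the left.

Stack     Input         Action
------------------------------
S $       + id ; ; + $  output S → + id A
+ id A $  + id ; ; + $  match '+'
id A $    id ; ; + $    match 'id'
A $       ; ; + $       output A → ; ; +
; ; + $   ; ; + $       match ';'
; + $     ; + $         match ';'
+ $       + $           match '+'
$         $             accept

The string is accepted.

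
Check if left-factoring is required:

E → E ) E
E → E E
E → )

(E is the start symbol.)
Yes, E has productions with common prefix 'E'

Left-factoring is needed when two productions for the same non-terminal
share a common prefix on the right-hand side.

Productions for E:
  E → E ) E
  E → E E
  E → )

Found common prefix 'E' in productions for E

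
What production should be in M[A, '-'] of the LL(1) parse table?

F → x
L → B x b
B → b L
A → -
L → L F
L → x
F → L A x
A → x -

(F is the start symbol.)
A → -

To find M[A, '-'], we find productions for A where '-' is in the predict set (PREDICT(N → α) = (FIRST(α) \ {ε}) ∪ (FOLLOW(N) if α ⇒* ε)).

A → -: PREDICT = { '-' }
  '-' is in predict set, so this production goes in M[A, '-']
A → x -: PREDICT = { 'x' }

M[A, '-'] = A → -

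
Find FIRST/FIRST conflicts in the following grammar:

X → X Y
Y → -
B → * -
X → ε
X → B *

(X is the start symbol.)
Yes. X → X Y / X → B '*' on { '*' }

FIRST sets of the non-terminals at (or reachable through a nullable prefix from) the front of some alternative:
  FIRST(X) = { '*', '-', ε }
  FIRST(Y) = { '-' }
  FIRST(B) = { '*' }

Productions for X:
  X → X Y: FIRST = { '*', '-' }
  X → ε: FIRST = { ε }
  X → B *: FIRST = { '*' }
Y, B have only one production, so no FIRST/FIRST conflict is possible there.

Conflict for X: X → X Y and X → B *
  Overlap: { '*' }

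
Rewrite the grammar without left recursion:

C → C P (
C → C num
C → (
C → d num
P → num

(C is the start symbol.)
C → ( C'
C → d num C'
C' → P ( C'
C' → num C'
C' → ε
P → num

C is directly left-recursive. The standard transformation for
  A → A α₁ | ... | A α_m | β₁ | ... | β_n
is
  A  → β₁ A' | ... | β_n A'
  A' → α₁ A' | ... | α_m A' | ε

C → ( becomes C → ( C'
C → d num becomes C → d num C'
C → C P ( becomes C' → P ( C'
C → C num becomes C' → num C'
Add C' → ε

Productions for other non-terminals are unchanged:
  P → num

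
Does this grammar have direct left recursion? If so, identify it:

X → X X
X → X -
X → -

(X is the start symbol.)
Yes, X is left-recursive

X → X X: LEFT RECURSIVE (starts with X)
X → X -: LEFT RECURSIVE (starts with X)
X → -: starts with '-'

The grammar has direct left recursion on: X.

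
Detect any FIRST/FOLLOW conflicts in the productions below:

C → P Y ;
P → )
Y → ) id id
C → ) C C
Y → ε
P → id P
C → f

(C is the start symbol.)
Nullable non-terminals: Y.

Y: nullable alternative(s) Y → ε; FOLLOW(Y) = { ';' }
  Y → ) id id: FIRST \ {ε} = { ')' } — disjoint from FOLLOW(Y)
  Y → ε: FIRST \ {ε} = { } — this is the only nullable alternative, skip

C, P have no nullable alternative, so no FIRST/FOLLOW check is needed there.

No FIRST/FOLLOW conflicts found.

Answer: No FIRST/FOLLOW conflicts.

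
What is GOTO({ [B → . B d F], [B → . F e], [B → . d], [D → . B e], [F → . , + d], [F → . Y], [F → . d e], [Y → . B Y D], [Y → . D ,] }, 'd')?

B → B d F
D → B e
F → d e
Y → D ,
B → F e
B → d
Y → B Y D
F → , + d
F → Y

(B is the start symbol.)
GOTO(I, 'd') = CLOSURE({ [A → αX.β] : [A → α.Xβ] ∈ I, X = 'd' })

Items with dot before 'd', with the dot advanced:
  [B → . d] → [B → d .]
  [F → . d e] → [F → d . e]
Closure adds nothing (no advanced item has the dot before a non-terminal).

GOTO = { [B → d .], [F → d . e] }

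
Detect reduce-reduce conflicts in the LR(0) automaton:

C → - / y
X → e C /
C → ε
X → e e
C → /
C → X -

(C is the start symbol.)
Yes — I7: [C → .] vs [X → e e .]

A reduce-reduce conflict occurs when an LR(0) state has two complete items [A → α .] and [B → β .] — both call for a reduction, and with no lookahead the parser cannot choose between them.

Augment with C' → C and build the canonical LR(0) collection (I0 = CLOSURE({[C' → . C]}), then GOTO on every symbol after a dot until no new states appear). It has 12 states:
  I0: { [C → . - / y], [C → . /], [C → . X -], [C → .], [C' → . C], [X → . e C /], [X → . e e] }  — shift, reduce
  I1: { [C → - . / y] }  — shift
  I2: { [C → / .] }  — reduce
  I3: { [C' → C .] }  — accept
  I4: { [C → X . -] }  — shift
  I5: { [C → . - / y], [C → . /], [C → . X -], [C → .], [X → . e C /], [X → . e e], [X → e . C /], [X → e . e] }  — shift, reduce
  I6: { [X → e C . /] }  — shift
  I7: { [C → . - / y], [C → . /], [C → . X -], [C → .], [X → . e C /], [X → . e e], [X → e . C /], [X → e . e], [X → e e .] }  — shift, 2 reduces
  I8: { [X → e C / .] }  — reduce
  I9: { [C → X - .] }  — reduce
  I10: { [C → - / . y] }  — shift
  I11: { [C → - / y .] }  — reduce

I7 contains complete items [C → .], [X → e e .] — reduce-reduce conflict.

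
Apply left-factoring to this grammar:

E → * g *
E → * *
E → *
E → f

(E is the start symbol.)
Left-factoring transforms A → αβ₁ | αβ₂ into A → αA' and A' → β₁ | β₂
(α is the longest common prefix among the alternatives). Repeat until
no nonterminal has two alternatives with a common prefix.

Round 1: E has alternatives sharing prefix '*'. Introduce E': E → * E'
  Add: E' → g *
  Add: E' → *
  Add: E' → ε

No remaining common prefixes — done.

Resulting grammar:
E → * E'
E' → g *
E' → *
E' → ε
E → f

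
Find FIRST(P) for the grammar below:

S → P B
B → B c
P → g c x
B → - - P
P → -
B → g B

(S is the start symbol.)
To compute FIRST(P), examine every production with P on the left-hand side, reading each right-hand side left to right until a non-nullable symbol is reached.

From P → g c x:
  - g is a terminal: add 'g' and stop
From P → -:
  - '-' is a terminal: add '-' and stop

Collecting: FIRST(P) = { '-', 'g' }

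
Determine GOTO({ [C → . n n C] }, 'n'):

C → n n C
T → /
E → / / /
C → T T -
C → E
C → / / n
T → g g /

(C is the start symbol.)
GOTO(I, 'n') = CLOSURE({ [A → αX.β] : [A → α.Xβ] ∈ I, X = 'n' })

Items with dot before 'n', with the dot advanced:
  [C → . n n C] → [C → n . n C]
Closure adds nothing (no advanced item has the dot before a non-terminal).

GOTO = { [C → n . n C] }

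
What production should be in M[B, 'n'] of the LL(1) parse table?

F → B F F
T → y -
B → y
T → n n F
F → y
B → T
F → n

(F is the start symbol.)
To find M[B, 'n'], we find productions for B where 'n' is in the predict set (PREDICT(N → α) = (FIRST(α) \ {ε}) ∪ (FOLLOW(N) if α ⇒* ε)).

Relevant sets:
  FIRST(T) = { 'n', 'y' }

B → y: PREDICT = { 'y' }
B → T: PREDICT = { 'n', 'y' }
  'n' is in predict set, so this production goes in M[B, 'n']

M[B, 'n'] = B → T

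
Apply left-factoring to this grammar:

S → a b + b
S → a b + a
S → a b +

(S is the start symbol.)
S → a b + S'
S' → b
S' → a
S' → ε

Left-factoring transforms A → αβ₁ | αβ₂ into A → αA' and A' → β₁ | β₂
(α is the longest common prefix among the alternatives). Repeat until
no nonterminal has two alternatives with a common prefix.

Round 1: S has alternatives sharing prefix 'a b +'. Introduce S': S → a b + S'
  Add: S' → b
  Add: S' → a
  Add: S' → ε

No remaining common prefixes — done.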